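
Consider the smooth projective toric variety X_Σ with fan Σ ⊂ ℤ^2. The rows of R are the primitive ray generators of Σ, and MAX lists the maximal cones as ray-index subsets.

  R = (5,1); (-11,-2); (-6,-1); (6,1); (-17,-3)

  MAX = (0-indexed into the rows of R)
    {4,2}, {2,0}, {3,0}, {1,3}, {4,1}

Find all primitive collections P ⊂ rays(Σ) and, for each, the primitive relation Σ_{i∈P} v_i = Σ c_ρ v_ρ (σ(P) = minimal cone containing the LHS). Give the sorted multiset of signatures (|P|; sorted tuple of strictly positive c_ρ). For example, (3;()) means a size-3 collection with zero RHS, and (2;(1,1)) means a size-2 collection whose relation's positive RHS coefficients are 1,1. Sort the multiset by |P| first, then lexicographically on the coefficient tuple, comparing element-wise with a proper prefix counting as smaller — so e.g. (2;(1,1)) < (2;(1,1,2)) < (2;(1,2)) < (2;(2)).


5 minimal non-faces of Δ(Σ) (on 5 rays):

  P = {2,3}:  v_{2} + v_{3} = 0  ⇒ sig = (2;())
  P = {0,1}:  v_{0} + v_{1} = v_{2}  ⇒ sig = (2;(1))
  P = {1,2}:  v_{1} + v_{2} = v_{4}  ⇒ sig = (2;(1))
  P = {3,4}:  v_{3} + v_{4} = v_{1}  ⇒ sig = (2;(1))
  P = {0,4}:  v_{0} + v_{4} = 2·v_{2}  ⇒ sig = (2;(2))

so the primitive-relation signature multiset is
{ (2;()),  (2;(1)) ×3,  (2;(2)) }


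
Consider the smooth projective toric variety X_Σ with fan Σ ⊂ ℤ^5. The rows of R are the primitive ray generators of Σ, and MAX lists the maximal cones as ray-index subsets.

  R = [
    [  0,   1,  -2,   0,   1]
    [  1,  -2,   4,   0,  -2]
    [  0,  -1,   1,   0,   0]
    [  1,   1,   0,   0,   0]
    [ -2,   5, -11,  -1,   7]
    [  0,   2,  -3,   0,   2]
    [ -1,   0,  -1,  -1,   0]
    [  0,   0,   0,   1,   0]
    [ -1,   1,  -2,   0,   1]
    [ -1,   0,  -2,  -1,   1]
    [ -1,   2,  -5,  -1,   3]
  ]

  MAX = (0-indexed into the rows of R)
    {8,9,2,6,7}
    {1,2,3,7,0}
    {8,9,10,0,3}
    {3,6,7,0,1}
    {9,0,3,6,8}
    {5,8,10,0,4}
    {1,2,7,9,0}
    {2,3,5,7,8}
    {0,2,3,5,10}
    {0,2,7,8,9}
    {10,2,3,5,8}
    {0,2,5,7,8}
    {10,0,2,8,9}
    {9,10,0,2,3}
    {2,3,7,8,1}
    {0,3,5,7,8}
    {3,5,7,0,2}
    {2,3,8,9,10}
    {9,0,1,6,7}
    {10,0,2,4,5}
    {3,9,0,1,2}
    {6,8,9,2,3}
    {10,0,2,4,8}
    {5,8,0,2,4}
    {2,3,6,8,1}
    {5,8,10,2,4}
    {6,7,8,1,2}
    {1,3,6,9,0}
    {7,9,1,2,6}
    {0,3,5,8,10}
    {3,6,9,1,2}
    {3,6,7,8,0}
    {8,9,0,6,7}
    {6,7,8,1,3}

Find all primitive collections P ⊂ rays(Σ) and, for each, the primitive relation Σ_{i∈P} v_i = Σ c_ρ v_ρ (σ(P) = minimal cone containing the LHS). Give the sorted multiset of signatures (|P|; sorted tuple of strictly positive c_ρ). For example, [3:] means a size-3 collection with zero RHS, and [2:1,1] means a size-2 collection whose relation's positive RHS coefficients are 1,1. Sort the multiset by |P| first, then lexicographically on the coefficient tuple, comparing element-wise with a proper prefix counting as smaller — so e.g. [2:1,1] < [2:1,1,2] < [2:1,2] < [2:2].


Primitive collections (18):

  P = {5,9}:  v_{5} + v_{9} = v_{10}  ⟹  sig = [2:1]
  P = {1,5}:  v_{1} + v_{5} = v_{2} + v_{3}  ⟹  sig = [2:1,1]
  P = {1,4}:  v_{1} + v_{4} = v_{2} + v_{5} + v_{10}  ⟹  sig = [2:1,1,1]
  P = {1,10}:  v_{1} + v_{10} = v_{2} + v_{3} + v_{9}  ⟹  sig = [2:1,1,1]
  P = {5,6}:  v_{5} + v_{6} = v_{3} + v_{8} + v_{9}  ⟹  sig = [2:1,1,1]
  P = {4,9}:  v_{4} + v_{9} = v_{0} + v_{2} + v_{8} + 2·v_{10}  ⟹  sig = [2:1,1,1,2]
  P = {6,10}:  v_{6} + v_{10} = v_{3} + v_{8} + 2·v_{9}  ⟹  sig = [2:1,1,2]
  P = {7,10}:  v_{7} + v_{10} = 2·v_{0} + v_{2} + v_{8}  ⟹  sig = [2:1,1,2]
  P = {3,4}:  v_{3} + v_{4} = 2·v_{5} + v_{10}  ⟹  sig = [2:1,2]
  P = {4,6}:  v_{4} + v_{6} = v_{8} + 2·v_{10}  ⟹  sig = [2:1,2]
  P = {4,7}:  v_{4} + v_{7} = 3·v_{0} + 2·v_{2} + v_{5} + 2·v_{8}  ⟹  sig = [2:1,2,2,3]
  P = {0,1,8}:  v_{0} + v_{1} + v_{8} = 0  ⟹  sig = [3:]
  P = {0,2,6}:  v_{0} + v_{2} + v_{6} = v_{9}  ⟹  sig = [3:1]
  P = {3,7,9}:  v_{3} + v_{7} + v_{9} = v_{0}  ⟹  sig = [3:1]
  P = {1,8,9}:  v_{1} + v_{8} + v_{9} = v_{2} + v_{6}  ⟹  sig = [3:1,1]
  P = {2,3,6,7}:  v_{2} + v_{3} + v_{6} + v_{7} = 0  ⟹  sig = [4:]
  P = {0,2,3,8}:  v_{0} + v_{2} + v_{3} + v_{8} = v_{5}  ⟹  sig = [4:1]
  P = {0,2,5,8,10}:  v_{0} + v_{2} + v_{5} + v_{8} + v_{10} = v_{4}  ⟹  sig = [5:1]

Hence PRS(X_Σ) =
[[2:1], [2:1,1], [2:1,1,1], [2:1,1,1], [2:1,1,1], [2:1,1,1,2], [2:1,1,2], [2:1,1,2], [2:1,2], [2:1,2], [2:1,2,2,3], [3:], [3:1], [3:1], [3:1,1], [4:], [4:1], [5:1]]


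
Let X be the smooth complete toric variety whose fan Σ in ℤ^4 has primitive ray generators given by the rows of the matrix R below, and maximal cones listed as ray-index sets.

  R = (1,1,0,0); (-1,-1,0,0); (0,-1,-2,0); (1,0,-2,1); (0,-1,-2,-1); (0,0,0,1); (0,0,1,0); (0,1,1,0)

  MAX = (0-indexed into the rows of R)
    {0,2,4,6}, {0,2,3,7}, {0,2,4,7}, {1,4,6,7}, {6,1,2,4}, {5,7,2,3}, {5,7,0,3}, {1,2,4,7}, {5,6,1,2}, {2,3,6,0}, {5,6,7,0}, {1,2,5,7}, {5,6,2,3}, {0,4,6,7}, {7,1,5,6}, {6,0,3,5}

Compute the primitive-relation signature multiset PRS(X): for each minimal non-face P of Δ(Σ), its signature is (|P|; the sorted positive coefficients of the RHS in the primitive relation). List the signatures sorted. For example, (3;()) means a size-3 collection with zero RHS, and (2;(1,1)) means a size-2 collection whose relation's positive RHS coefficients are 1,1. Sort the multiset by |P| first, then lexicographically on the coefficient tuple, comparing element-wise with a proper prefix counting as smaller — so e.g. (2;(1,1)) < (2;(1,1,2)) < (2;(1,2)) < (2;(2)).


The 7 primitive collections of Σ (r=8, n=4):

  • {0,1}:  v_{0} + v_{1} = 0  ⟹  sig = (2;())
  • {4,5}:  v_{4} + v_{5} = v_{2}  ⟹  sig = (2;(1))
  • {1,3}:  v_{1} + v_{3} = v_{2} + v_{5}  ⟹  sig = (2;(1,1))
  • {3,4}:  v_{3} + v_{4} = v_{0} + 2·v_{2}  ⟹  sig = (2;(1,2))
  • {2,6,7}:  v_{2} + v_{6} + v_{7} = 0  ⟹  sig = (3;())
  • {0,2,5}:  v_{0} + v_{2} + v_{5} = v_{3}  ⟹  sig = (3;(1))
  • {3,6,7}:  v_{3} + v_{6} + v_{7} = v_{0} + v_{5}  ⟹  sig = (3;(1,1))

so the primitive-relation signature multiset is
[(2;()), (2;(1)), (2;(1,1)), (2;(1,2)), (3;()), (3;(1)), (3;(1,1))]


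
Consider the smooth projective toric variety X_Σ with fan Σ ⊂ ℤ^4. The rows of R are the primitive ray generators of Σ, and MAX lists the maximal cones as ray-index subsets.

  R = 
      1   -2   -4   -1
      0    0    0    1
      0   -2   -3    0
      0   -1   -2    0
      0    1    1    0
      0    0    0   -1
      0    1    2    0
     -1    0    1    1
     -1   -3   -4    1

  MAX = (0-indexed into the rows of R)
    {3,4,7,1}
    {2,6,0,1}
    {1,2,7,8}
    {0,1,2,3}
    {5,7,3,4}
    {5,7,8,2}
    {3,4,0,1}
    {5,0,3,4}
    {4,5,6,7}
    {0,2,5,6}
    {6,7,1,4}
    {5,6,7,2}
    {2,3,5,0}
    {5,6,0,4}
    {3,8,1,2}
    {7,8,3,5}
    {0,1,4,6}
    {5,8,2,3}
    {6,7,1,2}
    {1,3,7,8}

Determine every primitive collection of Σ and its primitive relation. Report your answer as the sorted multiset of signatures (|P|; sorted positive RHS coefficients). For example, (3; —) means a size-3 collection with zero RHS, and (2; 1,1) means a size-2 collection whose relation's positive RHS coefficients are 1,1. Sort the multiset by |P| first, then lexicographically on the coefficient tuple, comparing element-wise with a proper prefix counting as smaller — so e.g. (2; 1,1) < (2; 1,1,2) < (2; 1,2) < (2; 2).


The 8 primitive collections of Σ (r=9, n=4):

  • {1,5}:  v_{1} + v_{5} = 0 ; sig = (2; —)
  • {3,6}:  v_{3} + v_{6} = 0 ; sig = (2; —)
  • {0,7}:  v_{0} + v_{7} = v_{2} ; sig = (2; 1)
  • {2,4}:  v_{2} + v_{4} = v_{3} ; sig = (2; 1)
  • {6,8}:  v_{6} + v_{8} = v_{2} + v_{7} ; sig = (2; 1,1)
  • {0,8}:  v_{0} + v_{8} = 2·v_{2} + v_{3} ; sig = (2; 1,2)
  • {4,8}:  v_{4} + v_{8} = 2·v_{3} + v_{7} ; sig = (2; 1,2)
  • {2,3,7}:  v_{2} + v_{3} + v_{7} = v_{8} ; sig = (3; 1)

Sorted signature multiset PRS(X):
    |P|=2: 7 collections, coeffs (), (), (1), (1), (1,1), (1,2), (1,2)
    |P|=3: 1 collection, coeffs (1)


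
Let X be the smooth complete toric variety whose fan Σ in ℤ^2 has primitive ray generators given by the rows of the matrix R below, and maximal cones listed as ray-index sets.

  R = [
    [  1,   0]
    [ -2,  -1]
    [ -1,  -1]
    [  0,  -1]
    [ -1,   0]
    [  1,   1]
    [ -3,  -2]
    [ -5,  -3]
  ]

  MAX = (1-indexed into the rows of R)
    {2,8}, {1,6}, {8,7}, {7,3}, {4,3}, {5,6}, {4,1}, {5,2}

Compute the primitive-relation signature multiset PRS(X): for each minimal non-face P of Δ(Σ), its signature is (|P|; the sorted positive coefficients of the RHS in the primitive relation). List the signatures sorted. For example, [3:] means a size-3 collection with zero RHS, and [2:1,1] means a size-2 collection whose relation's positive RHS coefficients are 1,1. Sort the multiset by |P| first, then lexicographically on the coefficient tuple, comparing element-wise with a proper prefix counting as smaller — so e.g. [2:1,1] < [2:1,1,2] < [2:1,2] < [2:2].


20 collections generate NE(X_Σ); each relation:

  P={1,5}:  v_{1} + v_{5} = 0  ⟹  sig = [2:]
  P={3,6}:  v_{3} + v_{6} = 0  ⟹  sig = [2:]
  P={1,2}:  v_{1} + v_{2} = v_{3}  ⟹  sig = [2:1]
  P={1,3}:  v_{1} + v_{3} = v_{4}  ⟹  sig = [2:1]
  P={2,3}:  v_{2} + v_{3} = v_{7}  ⟹  sig = [2:1]
  P={2,6}:  v_{2} + v_{6} = v_{5}  ⟹  sig = [2:1]
  P={2,7}:  v_{2} + v_{7} = v_{8}  ⟹  sig = [2:1]
  P={3,5}:  v_{3} + v_{5} = v_{2}  ⟹  sig = [2:1]
  P={4,5}:  v_{4} + v_{5} = v_{3}  ⟹  sig = [2:1]
  P={4,6}:  v_{4} + v_{6} = v_{1}  ⟹  sig = [2:1]
  P={6,7}:  v_{6} + v_{7} = v_{2}  ⟹  sig = [2:1]
  P={1,8}:  v_{1} + v_{8} = v_{3} + v_{7}  ⟹  sig = [2:1,1]
  P={4,8}:  v_{4} + v_{8} = 2·v_{3} + v_{7}  ⟹  sig = [2:1,2]
  P={1,7}:  v_{1} + v_{7} = 2·v_{3}  ⟹  sig = [2:2]
  P={2,4}:  v_{2} + v_{4} = 2·v_{3}  ⟹  sig = [2:2]
  P={3,8}:  v_{3} + v_{8} = 2·v_{7}  ⟹  sig = [2:2]
  P={5,7}:  v_{5} + v_{7} = 2·v_{2}  ⟹  sig = [2:2]
  P={6,8}:  v_{6} + v_{8} = 2·v_{2}  ⟹  sig = [2:2]
  P={4,7}:  v_{4} + v_{7} = 3·v_{3}  ⟹  sig = [2:3]
  P={5,8}:  v_{5} + v_{8} = 3·v_{2}  ⟹  sig = [2:3]

Sorted signature multiset PRS(X):
[[2:], [2:], [2:1], [2:1], [2:1], [2:1], [2:1], [2:1], [2:1], [2:1], [2:1], [2:1,1], [2:1,2], [2:2], [2:2], [2:2], [2:2], [2:2], [2:3], [2:3]]


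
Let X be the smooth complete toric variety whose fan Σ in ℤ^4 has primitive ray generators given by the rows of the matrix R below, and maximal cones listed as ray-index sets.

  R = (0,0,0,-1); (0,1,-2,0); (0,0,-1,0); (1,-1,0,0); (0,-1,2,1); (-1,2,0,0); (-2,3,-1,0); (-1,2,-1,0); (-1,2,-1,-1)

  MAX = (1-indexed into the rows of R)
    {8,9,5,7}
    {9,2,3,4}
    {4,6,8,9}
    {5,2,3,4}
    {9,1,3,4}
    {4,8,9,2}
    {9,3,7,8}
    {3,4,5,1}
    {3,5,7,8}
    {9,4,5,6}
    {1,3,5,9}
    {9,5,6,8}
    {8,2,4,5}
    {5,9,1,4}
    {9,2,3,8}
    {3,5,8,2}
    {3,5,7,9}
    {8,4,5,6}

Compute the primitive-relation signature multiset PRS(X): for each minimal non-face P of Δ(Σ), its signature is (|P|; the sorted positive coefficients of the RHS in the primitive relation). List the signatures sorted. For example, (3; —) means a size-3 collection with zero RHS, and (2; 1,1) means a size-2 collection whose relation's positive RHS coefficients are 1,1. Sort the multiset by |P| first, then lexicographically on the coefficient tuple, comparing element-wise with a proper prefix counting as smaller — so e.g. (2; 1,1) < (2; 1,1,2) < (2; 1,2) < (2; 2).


Minimal non-faces — 14 found among 9 rays, 18 max cones:

  P={1,8}:  v_{1} + v_{8} = v_{9}  so sig = (2; 1)
  P={3,6}:  v_{3} + v_{6} = v_{8}  so sig = (2; 1)
  P={4,7}:  v_{4} + v_{7} = v_{8}  so sig = (2; 1)
  P={1,2}:  v_{1} + v_{2} = v_{3} + v_{4} + v_{9}  so sig = (2; 1,1,1)
  P={1,6}:  v_{1} + v_{6} = v_{4} + v_{5} + 2·v_{9}  so sig = (2; 1,1,2)
  P={1,7}:  v_{1} + v_{7} = v_{3} + v_{5} + 2·v_{9}  so sig = (2; 1,1,2)
  P={6,7}:  v_{6} + v_{7} = v_{5} + 2·v_{8} + v_{9}  so sig = (2; 1,1,2)
  P={2,6}:  v_{2} + v_{6} = v_{4} + 2·v_{8}  so sig = (2; 1,2)
  P={2,7}:  v_{2} + v_{7} = v_{3} + 2·v_{8}  so sig = (2; 1,2)
  P={2,5,9}:  v_{2} + v_{5} + v_{9} = v_{8}  so sig = (3; 1)
  P={3,4,8}:  v_{3} + v_{4} + v_{8} = v_{2}  so sig = (3; 1)
  P={3,4,5,9}:  v_{3} + v_{4} + v_{5} + v_{9} = 0  so sig = (4; —)
  P={3,5,8,9}:  v_{3} + v_{5} + v_{8} + v_{9} = v_{7}  so sig = (4; 1)
  P={4,5,8,9}:  v_{4} + v_{5} + v_{8} + v_{9} = v_{6}  so sig = (4; 1)

so the primitive-relation signature multiset is
[(2; 1), (2; 1), (2; 1), (2; 1,1,1), (2; 1,1,2), (2; 1,1,2), (2; 1,1,2), (2; 1,2), (2; 1,2), (3; 1), (3; 1), (4; —), (4; 1), (4; 1)]


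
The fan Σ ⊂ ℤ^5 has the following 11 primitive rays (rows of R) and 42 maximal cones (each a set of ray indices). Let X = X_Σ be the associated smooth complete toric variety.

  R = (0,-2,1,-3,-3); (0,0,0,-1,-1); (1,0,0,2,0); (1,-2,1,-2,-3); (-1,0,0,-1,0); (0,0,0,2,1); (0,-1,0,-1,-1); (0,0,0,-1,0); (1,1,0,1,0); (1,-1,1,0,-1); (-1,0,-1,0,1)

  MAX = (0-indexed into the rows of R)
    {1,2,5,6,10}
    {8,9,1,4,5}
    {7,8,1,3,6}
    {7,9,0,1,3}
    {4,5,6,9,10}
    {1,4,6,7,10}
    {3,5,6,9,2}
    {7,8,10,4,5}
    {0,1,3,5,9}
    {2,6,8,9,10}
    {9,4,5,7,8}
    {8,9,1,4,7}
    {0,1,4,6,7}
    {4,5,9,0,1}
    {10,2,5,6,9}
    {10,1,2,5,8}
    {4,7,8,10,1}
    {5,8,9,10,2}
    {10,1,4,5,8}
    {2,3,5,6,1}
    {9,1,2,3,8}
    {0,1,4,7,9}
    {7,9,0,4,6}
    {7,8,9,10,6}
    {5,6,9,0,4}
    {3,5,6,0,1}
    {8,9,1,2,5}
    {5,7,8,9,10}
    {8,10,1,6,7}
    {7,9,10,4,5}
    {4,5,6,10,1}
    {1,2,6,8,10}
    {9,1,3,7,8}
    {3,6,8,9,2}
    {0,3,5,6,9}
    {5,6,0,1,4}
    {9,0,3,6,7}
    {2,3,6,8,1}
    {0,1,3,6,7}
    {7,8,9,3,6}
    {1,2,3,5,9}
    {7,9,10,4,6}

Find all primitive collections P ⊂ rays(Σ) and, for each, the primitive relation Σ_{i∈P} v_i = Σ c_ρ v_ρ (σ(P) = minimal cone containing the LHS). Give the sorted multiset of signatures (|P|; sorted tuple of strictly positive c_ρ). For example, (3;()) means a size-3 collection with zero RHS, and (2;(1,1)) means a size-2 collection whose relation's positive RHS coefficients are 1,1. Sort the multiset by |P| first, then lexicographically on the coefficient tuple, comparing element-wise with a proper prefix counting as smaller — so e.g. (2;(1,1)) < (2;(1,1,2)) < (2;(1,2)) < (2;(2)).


The 17 primitive collections of Σ (r=11, n=5):

  • {3,4}:  v_{3} + v_{4} = v_{0}  so sig = (2;(1))
  • {2,4}:  v_{2} + v_{4} = v_{1} + v_{5}  so sig = (2;(1,1))
  • {0,2}:  v_{0} + v_{2} = v_{1} + v_{3} + v_{5}  so sig = (2;(1,1,1))
  • {2,7}:  v_{2} + v_{7} = v_{8} + v_{9} + v_{10}  so sig = (2;(1,1,1))
  • {0,8}:  v_{0} + v_{8} = 2·v_{1} + v_{9}  so sig = (2;(1,2))
  • {0,10}:  v_{0} + v_{10} = v_{4} + 2·v_{6}  so sig = (2;(1,2))
  • {3,10}:  v_{3} + v_{10} = 2·v_{6}  so sig = (2;(2))
  • {1,5,7}:  v_{1} + v_{5} + v_{7} = 0  so sig = (3;())
  • {1,6,9}:  v_{1} + v_{6} + v_{9} = v_{3}  so sig = (3;(1))
  • {1,9,10}:  v_{1} + v_{9} + v_{10} = v_{6}  so sig = (3;(1))
  • {4,6,8}:  v_{4} + v_{6} + v_{8} = v_{1}  so sig = (3;(1))
  • {5,6,8}:  v_{5} + v_{6} + v_{8} = v_{2}  so sig = (3;(1))
  • {3,5,7}:  v_{3} + v_{5} + v_{7} = v_{6} + v_{9}  so sig = (3;(1,1))
  • {5,6,7}:  v_{5} + v_{6} + v_{7} = v_{9} + v_{10}  so sig = (3;(1,1))
  • {0,5,7}:  v_{0} + v_{5} + v_{7} = v_{4} + v_{6} + v_{9}  so sig = (3;(1,1,1))
  • {3,5,8}:  v_{3} + v_{5} + v_{8} = v_{1} + v_{2} + v_{9}  so sig = (3;(1,1,1))
  • {4,8,9,10}:  v_{4} + v_{8} + v_{9} + v_{10} = 0  so sig = (4;())

so the primitive-relation signature multiset is
{ (2;(1)),  (2;(1,1)),  (2;(1,1,1)) ×2,  (2;(1,2)) ×2,  (2;(2)),  (3;()),  (3;(1)) ×4,  (3;(1,1)) ×2,  (3;(1,1,1)) ×2,  (4;()) }


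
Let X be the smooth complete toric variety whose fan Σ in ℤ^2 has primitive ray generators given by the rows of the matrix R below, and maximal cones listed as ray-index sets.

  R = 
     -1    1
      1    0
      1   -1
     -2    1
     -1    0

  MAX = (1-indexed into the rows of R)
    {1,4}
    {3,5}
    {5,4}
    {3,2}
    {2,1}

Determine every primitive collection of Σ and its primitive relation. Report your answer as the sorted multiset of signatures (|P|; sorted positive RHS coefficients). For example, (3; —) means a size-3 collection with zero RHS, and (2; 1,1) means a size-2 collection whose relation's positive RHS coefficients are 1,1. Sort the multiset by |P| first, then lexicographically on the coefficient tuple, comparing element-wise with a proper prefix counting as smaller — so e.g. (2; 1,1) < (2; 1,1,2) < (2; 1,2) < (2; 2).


Primitive collections (5):

  P = {1,3}:  v_{1} + v_{3} = 0  ⟹  sig = (2; —)
  P = {2,5}:  v_{2} + v_{5} = 0  ⟹  sig = (2; —)
  P = {1,5}:  v_{1} + v_{5} = v_{4}  ⟹  sig = (2; 1)
  P = {2,4}:  v_{2} + v_{4} = v_{1}  ⟹  sig = (2; 1)
  P = {3,4}:  v_{3} + v_{4} = v_{5}  ⟹  sig = (2; 1)

Hence PRS(X_Σ) =
[(2; —), (2; —), (2; 1), (2; 1), (2; 1)]


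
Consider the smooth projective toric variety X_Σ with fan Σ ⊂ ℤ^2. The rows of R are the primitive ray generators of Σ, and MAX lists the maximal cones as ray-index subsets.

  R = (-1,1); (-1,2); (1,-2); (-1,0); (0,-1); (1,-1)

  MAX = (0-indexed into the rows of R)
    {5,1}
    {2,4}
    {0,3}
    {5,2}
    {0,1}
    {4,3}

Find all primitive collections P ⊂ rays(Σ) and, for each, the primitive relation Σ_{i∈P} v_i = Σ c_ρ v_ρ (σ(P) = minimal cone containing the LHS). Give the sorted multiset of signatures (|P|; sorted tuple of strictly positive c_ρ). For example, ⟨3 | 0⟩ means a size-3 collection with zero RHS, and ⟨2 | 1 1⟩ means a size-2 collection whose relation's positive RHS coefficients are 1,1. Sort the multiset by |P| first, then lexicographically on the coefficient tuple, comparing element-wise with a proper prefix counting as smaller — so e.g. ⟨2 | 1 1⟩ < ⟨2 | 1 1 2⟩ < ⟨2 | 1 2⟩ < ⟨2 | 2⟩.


9 collections generate NE(X_Σ); each relation:

  P = {0,5}:  v_{0} + v_{5} = 0 ; sig = ⟨2 | 0⟩
  P = {1,2}:  v_{1} + v_{2} = 0 ; sig = ⟨2 | 0⟩
  P = {0,2}:  v_{0} + v_{2} = v_{4} ; sig = ⟨2 | 1⟩
  P = {0,4}:  v_{0} + v_{4} = v_{3} ; sig = ⟨2 | 1⟩
  P = {1,4}:  v_{1} + v_{4} = v_{0} ; sig = ⟨2 | 1⟩
  P = {3,5}:  v_{3} + v_{5} = v_{4} ; sig = ⟨2 | 1⟩
  P = {4,5}:  v_{4} + v_{5} = v_{2} ; sig = ⟨2 | 1⟩
  P = {1,3}:  v_{1} + v_{3} = 2·v_{0} ; sig = ⟨2 | 2⟩
  P = {2,3}:  v_{2} + v_{3} = 2·v_{4} ; sig = ⟨2 | 2⟩

Hence PRS(X_Σ) =
{ ⟨2 | 0⟩ ×2,  ⟨2 | 1⟩ ×5,  ⟨2 | 2⟩ ×2 }


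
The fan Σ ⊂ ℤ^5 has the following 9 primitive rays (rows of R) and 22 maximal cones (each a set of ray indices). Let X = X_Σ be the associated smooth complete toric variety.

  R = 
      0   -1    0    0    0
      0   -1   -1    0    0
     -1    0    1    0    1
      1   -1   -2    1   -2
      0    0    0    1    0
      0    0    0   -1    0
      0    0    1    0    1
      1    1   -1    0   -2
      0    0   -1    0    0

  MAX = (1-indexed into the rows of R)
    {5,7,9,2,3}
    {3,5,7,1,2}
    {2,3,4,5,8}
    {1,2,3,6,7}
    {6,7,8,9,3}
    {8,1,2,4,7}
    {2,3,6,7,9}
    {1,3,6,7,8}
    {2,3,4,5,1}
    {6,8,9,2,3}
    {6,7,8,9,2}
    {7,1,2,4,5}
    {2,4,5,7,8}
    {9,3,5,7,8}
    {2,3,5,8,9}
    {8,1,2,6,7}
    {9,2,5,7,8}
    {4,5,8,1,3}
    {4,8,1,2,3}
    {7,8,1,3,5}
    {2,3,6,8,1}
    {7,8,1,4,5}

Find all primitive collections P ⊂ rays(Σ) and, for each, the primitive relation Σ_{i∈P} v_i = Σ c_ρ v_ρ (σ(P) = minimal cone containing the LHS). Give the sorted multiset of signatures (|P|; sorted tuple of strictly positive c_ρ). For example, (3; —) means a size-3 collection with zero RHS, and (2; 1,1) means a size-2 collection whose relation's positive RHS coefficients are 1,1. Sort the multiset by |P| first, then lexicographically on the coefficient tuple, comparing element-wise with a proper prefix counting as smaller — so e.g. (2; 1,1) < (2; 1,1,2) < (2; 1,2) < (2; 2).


7 minimal non-faces of Δ(Σ) (on 9 rays):

  P={5,6}:  v_{5} + v_{6} = 0  ⟹  sig = (2; —)
  P={1,9}:  v_{1} + v_{9} = v_{2}  ⟹  sig = (2; 1)
  P={4,6}:  v_{4} + v_{6} = v_{1} + v_{2} + v_{8}  ⟹  sig = (2; 1,1,1)
  P={4,9}:  v_{4} + v_{9} = 2·v_{2} + v_{5} + v_{8}  ⟹  sig = (2; 1,1,2)
  P={3,4,7}:  v_{3} + v_{4} + v_{7} = v_{1} + v_{5}  ⟹  sig = (3; 1,1)
  P={2,3,7,8}:  v_{2} + v_{3} + v_{7} + v_{8} = 0  ⟹  sig = (4; —)
  P={1,2,5,8}:  v_{1} + v_{2} + v_{5} + v_{8} = v_{4}  ⟹  sig = (4; 1)

Sorted signature multiset PRS(X):
{ (2; —),  (2; 1),  (2; 1,1,1),  (2; 1,1,2),  (3; 1,1),  (4; —),  (4; 1) }


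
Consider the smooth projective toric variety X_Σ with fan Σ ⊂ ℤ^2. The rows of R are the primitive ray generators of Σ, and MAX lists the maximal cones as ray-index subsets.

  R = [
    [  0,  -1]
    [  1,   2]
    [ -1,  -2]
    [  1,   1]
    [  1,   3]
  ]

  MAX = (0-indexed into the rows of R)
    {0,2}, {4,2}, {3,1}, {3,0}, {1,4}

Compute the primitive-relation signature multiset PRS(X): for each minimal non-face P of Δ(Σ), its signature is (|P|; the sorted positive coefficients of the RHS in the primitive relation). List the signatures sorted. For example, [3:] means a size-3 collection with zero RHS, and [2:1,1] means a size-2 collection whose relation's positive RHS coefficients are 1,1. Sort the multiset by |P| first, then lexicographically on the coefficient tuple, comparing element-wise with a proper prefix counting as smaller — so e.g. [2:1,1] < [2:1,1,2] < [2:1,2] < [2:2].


Δ(Σ) — 5 vertices, 5 min non-faces:

  • {1,2}:  v_{1} + v_{2} = 0  ⟹  sig = [2:]
  • {0,1}:  v_{0} + v_{1} = v_{3}  ⟹  sig = [2:1]
  • {0,4}:  v_{0} + v_{4} = v_{1}  ⟹  sig = [2:1]
  • {2,3}:  v_{2} + v_{3} = v_{0}  ⟹  sig = [2:1]
  • {3,4}:  v_{3} + v_{4} = 2·v_{1}  ⟹  sig = [2:2]

Signatures (|P|; sorted positive RHS coefficients), sorted:
    |P|=2: 5 collections, coeffs (), (1), (1), (1), (2)


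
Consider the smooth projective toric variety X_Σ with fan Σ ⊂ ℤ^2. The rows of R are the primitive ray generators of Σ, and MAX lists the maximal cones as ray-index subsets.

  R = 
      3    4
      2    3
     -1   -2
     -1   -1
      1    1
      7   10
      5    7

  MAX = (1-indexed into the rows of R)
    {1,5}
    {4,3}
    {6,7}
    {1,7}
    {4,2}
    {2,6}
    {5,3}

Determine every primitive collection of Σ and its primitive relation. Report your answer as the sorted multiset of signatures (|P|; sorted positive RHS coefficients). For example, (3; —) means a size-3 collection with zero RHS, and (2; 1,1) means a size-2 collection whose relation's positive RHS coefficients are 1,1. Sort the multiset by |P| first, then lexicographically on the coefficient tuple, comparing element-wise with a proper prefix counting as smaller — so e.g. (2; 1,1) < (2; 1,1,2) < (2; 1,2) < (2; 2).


Δ(Σ) — 7 vertices, 14 min non-faces:

  P = {4,5}:  v_{4} + v_{5} = 0  so sig = (2; —)
  P = {1,2}:  v_{1} + v_{2} = v_{7}  so sig = (2; 1)
  P = {1,4}:  v_{1} + v_{4} = v_{2}  so sig = (2; 1)
  P = {2,3}:  v_{2} + v_{3} = v_{5}  so sig = (2; 1)
  P = {2,5}:  v_{2} + v_{5} = v_{1}  so sig = (2; 1)
  P = {2,7}:  v_{2} + v_{7} = v_{6}  so sig = (2; 1)
  P = {3,7}:  v_{3} + v_{7} = v_{1} + v_{5}  so sig = (2; 1,1)
  P = {5,6}:  v_{5} + v_{6} = v_{1} + v_{7}  so sig = (2; 1,1)
  P = {1,3}:  v_{1} + v_{3} = 2·v_{5}  so sig = (2; 2)
  P = {1,6}:  v_{1} + v_{6} = 2·v_{7}  so sig = (2; 2)
  P = {3,6}:  v_{3} + v_{6} = 2·v_{1}  so sig = (2; 2)
  P = {4,7}:  v_{4} + v_{7} = 2·v_{2}  so sig = (2; 2)
  P = {5,7}:  v_{5} + v_{7} = 2·v_{1}  so sig = (2; 2)
  P = {4,6}:  v_{4} + v_{6} = 3·v_{2}  so sig = (2; 3)

Hence PRS(X_Σ) =
[(2; —), (2; 1), (2; 1), (2; 1), (2; 1), (2; 1), (2; 1,1), (2; 1,1), (2; 2), (2; 2), (2; 2), (2; 2), (2; 2), (2; 3)]


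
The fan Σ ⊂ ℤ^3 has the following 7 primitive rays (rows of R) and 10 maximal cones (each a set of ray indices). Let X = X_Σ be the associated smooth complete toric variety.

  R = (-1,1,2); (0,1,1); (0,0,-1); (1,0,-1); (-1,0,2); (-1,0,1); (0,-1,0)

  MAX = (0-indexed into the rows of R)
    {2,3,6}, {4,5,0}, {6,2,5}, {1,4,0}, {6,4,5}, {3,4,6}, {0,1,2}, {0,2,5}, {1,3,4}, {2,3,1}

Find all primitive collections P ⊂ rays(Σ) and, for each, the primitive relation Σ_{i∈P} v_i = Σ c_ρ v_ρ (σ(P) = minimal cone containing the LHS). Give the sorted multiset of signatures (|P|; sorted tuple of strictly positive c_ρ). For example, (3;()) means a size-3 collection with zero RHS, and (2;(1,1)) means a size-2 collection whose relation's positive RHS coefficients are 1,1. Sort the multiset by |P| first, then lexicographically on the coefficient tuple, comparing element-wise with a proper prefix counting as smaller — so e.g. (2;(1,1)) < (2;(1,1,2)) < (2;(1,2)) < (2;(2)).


6 minimal non-faces of Δ(Σ) (on 7 rays):

  P = {3,5}:  v_{3} + v_{5} = 0 ; sig = (2;())
  P = {0,3}:  v_{0} + v_{3} = v_{1} ; sig = (2;(1))
  P = {0,6}:  v_{0} + v_{6} = v_{4} ; sig = (2;(1))
  P = {1,5}:  v_{1} + v_{5} = v_{0} ; sig = (2;(1))
  P = {2,4}:  v_{2} + v_{4} = v_{5} ; sig = (2;(1))
  P = {1,6}:  v_{1} + v_{6} = v_{3} + v_{4} ; sig = (2;(1,1))

Signatures (|P|; sorted positive RHS coefficients), sorted:
[(2;()), (2;(1)), (2;(1)), (2;(1)), (2;(1)), (2;(1,1))]


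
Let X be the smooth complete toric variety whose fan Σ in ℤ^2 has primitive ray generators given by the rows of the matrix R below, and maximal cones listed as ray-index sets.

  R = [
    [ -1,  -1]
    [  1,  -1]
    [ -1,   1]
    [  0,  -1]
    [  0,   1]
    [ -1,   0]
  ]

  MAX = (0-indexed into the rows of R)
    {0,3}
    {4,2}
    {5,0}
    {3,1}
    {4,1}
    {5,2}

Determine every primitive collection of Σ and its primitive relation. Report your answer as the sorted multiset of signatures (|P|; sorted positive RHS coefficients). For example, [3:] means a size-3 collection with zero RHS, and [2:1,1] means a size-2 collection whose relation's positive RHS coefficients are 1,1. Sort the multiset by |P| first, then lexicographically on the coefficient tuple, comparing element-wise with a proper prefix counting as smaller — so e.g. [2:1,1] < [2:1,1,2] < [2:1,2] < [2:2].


|primitive collections| = 9. Relations:

  P={1,2}:  v_{1} + v_{2} = 0 — sig = [2:]
  P={3,4}:  v_{3} + v_{4} = 0 — sig = [2:]
  P={0,4}:  v_{0} + v_{4} = v_{5} — sig = [2:1]
  P={1,5}:  v_{1} + v_{5} = v_{3} — sig = [2:1]
  P={2,3}:  v_{2} + v_{3} = v_{5} — sig = [2:1]
  P={3,5}:  v_{3} + v_{5} = v_{0} — sig = [2:1]
  P={4,5}:  v_{4} + v_{5} = v_{2} — sig = [2:1]
  P={0,1}:  v_{0} + v_{1} = 2·v_{3} — sig = [2:2]
  P={0,2}:  v_{0} + v_{2} = 2·v_{5} — sig = [2:2]

so the primitive-relation signature multiset is
    [2:]
    [2:]
    [2:1]
    [2:1]
    [2:1]
    [2:1]
    [2:1]
    [2:2]
    [2:2]


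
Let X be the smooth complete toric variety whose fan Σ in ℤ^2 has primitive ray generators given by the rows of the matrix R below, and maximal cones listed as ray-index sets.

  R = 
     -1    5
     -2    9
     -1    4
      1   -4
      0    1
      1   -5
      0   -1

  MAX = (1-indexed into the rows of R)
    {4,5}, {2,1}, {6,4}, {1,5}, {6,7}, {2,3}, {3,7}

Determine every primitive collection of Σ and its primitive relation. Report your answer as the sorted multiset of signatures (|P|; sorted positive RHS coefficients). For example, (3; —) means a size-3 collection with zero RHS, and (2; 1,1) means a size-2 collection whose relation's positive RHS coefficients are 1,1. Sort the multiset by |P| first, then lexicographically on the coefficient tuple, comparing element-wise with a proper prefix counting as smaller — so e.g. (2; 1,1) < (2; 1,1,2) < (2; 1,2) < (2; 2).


14 collections generate NE(X_Σ); each relation:

  {1,6}:  v_{1} + v_{6} = 0  →  sig = (2; —)
  {3,4}:  v_{3} + v_{4} = 0  →  sig = (2; —)
  {5,7}:  v_{5} + v_{7} = 0  →  sig = (2; —)
  {1,3}:  v_{1} + v_{3} = v_{2}  →  sig = (2; 1)
  {1,4}:  v_{1} + v_{4} = v_{5}  →  sig = (2; 1)
  {1,7}:  v_{1} + v_{7} = v_{3}  →  sig = (2; 1)
  {2,4}:  v_{2} + v_{4} = v_{1}  →  sig = (2; 1)
  {2,6}:  v_{2} + v_{6} = v_{3}  →  sig = (2; 1)
  {3,5}:  v_{3} + v_{5} = v_{1}  →  sig = (2; 1)
  {3,6}:  v_{3} + v_{6} = v_{7}  →  sig = (2; 1)
  {4,7}:  v_{4} + v_{7} = v_{6}  →  sig = (2; 1)
  {5,6}:  v_{5} + v_{6} = v_{4}  →  sig = (2; 1)
  {2,5}:  v_{2} + v_{5} = 2·v_{1}  →  sig = (2; 2)
  {2,7}:  v_{2} + v_{7} = 2·v_{3}  →  sig = (2; 2)

Sorted signature multiset PRS(X):
[(2; —), (2; —), (2; —), (2; 1), (2; 1), (2; 1), (2; 1), (2; 1), (2; 1), (2; 1), (2; 1), (2; 1), (2; 2), (2; 2)]


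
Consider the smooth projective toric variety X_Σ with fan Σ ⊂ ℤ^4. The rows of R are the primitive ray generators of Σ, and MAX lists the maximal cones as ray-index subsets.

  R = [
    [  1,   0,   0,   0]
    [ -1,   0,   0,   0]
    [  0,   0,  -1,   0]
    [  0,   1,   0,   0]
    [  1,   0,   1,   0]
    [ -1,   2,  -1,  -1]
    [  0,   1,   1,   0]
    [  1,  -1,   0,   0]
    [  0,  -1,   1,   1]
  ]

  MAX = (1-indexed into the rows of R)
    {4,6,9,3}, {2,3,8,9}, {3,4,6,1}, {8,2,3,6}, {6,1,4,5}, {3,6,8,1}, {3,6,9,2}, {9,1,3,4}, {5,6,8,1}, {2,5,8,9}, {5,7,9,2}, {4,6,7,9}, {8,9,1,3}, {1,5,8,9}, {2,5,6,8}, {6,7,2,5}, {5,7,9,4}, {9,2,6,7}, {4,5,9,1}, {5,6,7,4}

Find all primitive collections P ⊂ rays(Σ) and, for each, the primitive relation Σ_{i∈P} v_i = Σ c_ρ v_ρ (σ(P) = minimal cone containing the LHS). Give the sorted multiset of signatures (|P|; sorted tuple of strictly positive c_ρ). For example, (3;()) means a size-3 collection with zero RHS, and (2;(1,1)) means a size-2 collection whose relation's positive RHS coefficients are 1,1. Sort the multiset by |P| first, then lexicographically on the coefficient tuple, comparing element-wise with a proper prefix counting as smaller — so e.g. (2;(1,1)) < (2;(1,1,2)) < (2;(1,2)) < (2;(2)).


The 10 primitive collections of Σ (r=9, n=4):

  • {1,2}:  v_{1} + v_{2} = 0  →  sig = (2;())
  • {3,5}:  v_{3} + v_{5} = v_{1}  →  sig = (2;(1))
  • {3,7}:  v_{3} + v_{7} = v_{4}  →  sig = (2;(1))
  • {4,8}:  v_{4} + v_{8} = v_{1}  →  sig = (2;(1))
  • {7,8}:  v_{7} + v_{8} = v_{5}  →  sig = (2;(1))
  • {1,7}:  v_{1} + v_{7} = v_{4} + v_{5}  →  sig = (2;(1,1))
  • {2,4}:  v_{2} + v_{4} = v_{6} + v_{9}  →  sig = (2;(1,1))
  • {6,8,9}:  v_{6} + v_{8} + v_{9} = 0  →  sig = (3;())
  • {1,6,9}:  v_{1} + v_{6} + v_{9} = v_{4}  →  sig = (3;(1))
  • {5,6,9}:  v_{5} + v_{6} + v_{9} = v_{7}  →  sig = (3;(1))

so the primitive-relation signature multiset is
{ (2;()),  (2;(1)) ×4,  (2;(1,1)) ×2,  (3;()),  (3;(1)) ×2 }


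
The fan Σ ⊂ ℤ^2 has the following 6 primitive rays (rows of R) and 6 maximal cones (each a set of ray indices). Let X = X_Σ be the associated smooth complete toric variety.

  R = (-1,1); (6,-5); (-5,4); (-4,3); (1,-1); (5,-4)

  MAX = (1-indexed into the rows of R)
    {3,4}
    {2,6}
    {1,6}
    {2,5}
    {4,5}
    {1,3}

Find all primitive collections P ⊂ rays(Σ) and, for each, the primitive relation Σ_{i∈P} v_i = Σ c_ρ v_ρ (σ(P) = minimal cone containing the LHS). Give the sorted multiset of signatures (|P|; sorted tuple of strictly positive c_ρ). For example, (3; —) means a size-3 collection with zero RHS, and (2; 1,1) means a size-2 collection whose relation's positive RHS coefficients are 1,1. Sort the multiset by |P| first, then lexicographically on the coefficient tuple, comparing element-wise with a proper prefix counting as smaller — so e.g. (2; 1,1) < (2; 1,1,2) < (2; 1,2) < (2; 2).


Primitive collections (9):

  {1,5}:  v_{1} + v_{5} = 0  ⇒ sig = (2; —)
  {3,6}:  v_{3} + v_{6} = 0  ⇒ sig = (2; —)
  {1,2}:  v_{1} + v_{2} = v_{6}  ⇒ sig = (2; 1)
  {1,4}:  v_{1} + v_{4} = v_{3}  ⇒ sig = (2; 1)
  {2,3}:  v_{2} + v_{3} = v_{5}  ⇒ sig = (2; 1)
  {3,5}:  v_{3} + v_{5} = v_{4}  ⇒ sig = (2; 1)
  {4,6}:  v_{4} + v_{6} = v_{5}  ⇒ sig = (2; 1)
  {5,6}:  v_{5} + v_{6} = v_{2}  ⇒ sig = (2; 1)
  {2,4}:  v_{2} + v_{4} = 2·v_{5}  ⇒ sig = (2; 2)

Hence PRS(X_Σ) =
    |P|=2: 9 collections, coeffs (), (), (1), (1), (1), (1), (1), (1), (2)


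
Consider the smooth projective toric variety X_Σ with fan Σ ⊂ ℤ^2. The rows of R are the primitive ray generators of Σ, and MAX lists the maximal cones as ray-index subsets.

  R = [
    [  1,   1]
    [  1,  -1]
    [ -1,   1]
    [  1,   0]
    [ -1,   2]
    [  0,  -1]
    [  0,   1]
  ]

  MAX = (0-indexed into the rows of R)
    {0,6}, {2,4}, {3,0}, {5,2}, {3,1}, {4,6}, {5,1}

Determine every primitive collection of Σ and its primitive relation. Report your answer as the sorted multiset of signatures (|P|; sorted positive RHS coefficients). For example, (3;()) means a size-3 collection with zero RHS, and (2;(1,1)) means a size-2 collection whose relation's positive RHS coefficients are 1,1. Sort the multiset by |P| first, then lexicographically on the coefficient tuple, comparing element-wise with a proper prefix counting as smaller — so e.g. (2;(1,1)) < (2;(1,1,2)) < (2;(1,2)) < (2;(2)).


Minimal non-faces — 14 found among 7 rays, 7 max cones:

  P = {1,2}:  v_{1} + v_{2} = 0  ⟹  sig = (2;())
  P = {5,6}:  v_{5} + v_{6} = 0  ⟹  sig = (2;())
  P = {0,5}:  v_{0} + v_{5} = v_{3}  ⟹  sig = (2;(1))
  P = {1,4}:  v_{1} + v_{4} = v_{6}  ⟹  sig = (2;(1))
  P = {1,6}:  v_{1} + v_{6} = v_{3}  ⟹  sig = (2;(1))
  P = {2,3}:  v_{2} + v_{3} = v_{6}  ⟹  sig = (2;(1))
  P = {2,6}:  v_{2} + v_{6} = v_{4}  ⟹  sig = (2;(1))
  P = {3,5}:  v_{3} + v_{5} = v_{1}  ⟹  sig = (2;(1))
  P = {3,6}:  v_{3} + v_{6} = v_{0}  ⟹  sig = (2;(1))
  P = {4,5}:  v_{4} + v_{5} = v_{2}  ⟹  sig = (2;(1))
  P = {0,1}:  v_{0} + v_{1} = 2·v_{3}  ⟹  sig = (2;(2))
  P = {0,2}:  v_{0} + v_{2} = 2·v_{6}  ⟹  sig = (2;(2))
  P = {3,4}:  v_{3} + v_{4} = 2·v_{6}  ⟹  sig = (2;(2))
  P = {0,4}:  v_{0} + v_{4} = 3·v_{6}  ⟹  sig = (2;(3))

Sorted signature multiset PRS(X):
{ (2;()) ×2,  (2;(1)) ×8,  (2;(2)) ×3,  (2;(3)) }


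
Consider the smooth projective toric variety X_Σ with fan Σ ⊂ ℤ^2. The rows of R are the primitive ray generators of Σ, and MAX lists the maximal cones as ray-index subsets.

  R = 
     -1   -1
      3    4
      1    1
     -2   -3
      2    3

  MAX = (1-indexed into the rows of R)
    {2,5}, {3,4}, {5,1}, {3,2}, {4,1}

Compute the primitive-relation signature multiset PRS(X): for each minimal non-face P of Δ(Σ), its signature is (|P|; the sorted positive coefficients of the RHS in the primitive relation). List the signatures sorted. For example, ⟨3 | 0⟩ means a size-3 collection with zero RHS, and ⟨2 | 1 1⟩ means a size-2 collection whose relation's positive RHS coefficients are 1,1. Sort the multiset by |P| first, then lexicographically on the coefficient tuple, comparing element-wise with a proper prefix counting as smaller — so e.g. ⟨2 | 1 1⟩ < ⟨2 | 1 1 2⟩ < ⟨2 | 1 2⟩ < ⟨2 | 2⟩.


5 minimal non-faces of Δ(Σ) (on 5 rays):

  {1,3}:  v_{1} + v_{3} = 0  so sig = ⟨2 | 0⟩
  {4,5}:  v_{4} + v_{5} = 0  so sig = ⟨2 | 0⟩
  {1,2}:  v_{1} + v_{2} = v_{5}  so sig = ⟨2 | 1⟩
  {2,4}:  v_{2} + v_{4} = v_{3}  so sig = ⟨2 | 1⟩
  {3,5}:  v_{3} + v_{5} = v_{2}  so sig = ⟨2 | 1⟩

Hence PRS(X_Σ) =
[⟨2 | 0⟩, ⟨2 | 0⟩, ⟨2 | 1⟩, ⟨2 | 1⟩, ⟨2 | 1⟩]


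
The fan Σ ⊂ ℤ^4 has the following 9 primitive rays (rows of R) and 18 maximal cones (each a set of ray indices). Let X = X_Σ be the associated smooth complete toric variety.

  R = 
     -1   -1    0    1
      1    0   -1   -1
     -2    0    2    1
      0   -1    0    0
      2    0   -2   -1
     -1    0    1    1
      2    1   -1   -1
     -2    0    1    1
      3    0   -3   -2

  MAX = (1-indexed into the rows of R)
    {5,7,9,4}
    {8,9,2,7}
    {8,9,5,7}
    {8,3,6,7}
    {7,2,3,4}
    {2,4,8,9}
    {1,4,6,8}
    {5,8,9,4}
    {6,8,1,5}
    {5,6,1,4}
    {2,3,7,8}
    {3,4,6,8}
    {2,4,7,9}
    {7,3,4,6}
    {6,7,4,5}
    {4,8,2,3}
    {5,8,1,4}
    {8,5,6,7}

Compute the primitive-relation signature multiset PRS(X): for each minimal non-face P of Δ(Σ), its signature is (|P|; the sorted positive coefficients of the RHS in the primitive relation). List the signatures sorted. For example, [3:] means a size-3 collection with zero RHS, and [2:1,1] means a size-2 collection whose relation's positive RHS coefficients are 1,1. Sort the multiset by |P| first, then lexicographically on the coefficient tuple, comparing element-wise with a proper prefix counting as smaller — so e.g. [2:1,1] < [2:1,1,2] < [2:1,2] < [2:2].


11 minimal non-faces of Δ(Σ) (on 9 rays):

  P = {2,6}:  v_{2} + v_{6} = 0  so sig = [2:]
  P = {3,5}:  v_{3} + v_{5} = 0  so sig = [2:]
  P = {2,5}:  v_{2} + v_{5} = v_{9}  so sig = [2:1]
  P = {3,9}:  v_{3} + v_{9} = v_{2}  so sig = [2:1]
  P = {6,9}:  v_{6} + v_{9} = v_{5}  so sig = [2:1]
  P = {1,7}:  v_{1} + v_{7} = v_{5} + v_{6}  so sig = [2:1,1]
  P = {1,2}:  v_{1} + v_{2} = v_{4} + v_{5} + v_{8}  so sig = [2:1,1,1]
  P = {1,3}:  v_{1} + v_{3} = v_{4} + v_{6} + v_{8}  so sig = [2:1,1,1]
  P = {1,9}:  v_{1} + v_{9} = v_{4} + 2·v_{5} + v_{8}  so sig = [2:1,1,2]
  P = {4,7,8}:  v_{4} + v_{7} + v_{8} = 0  so sig = [3:]
  P = {4,5,6,8}:  v_{4} + v_{5} + v_{6} + v_{8} = v_{1}  so sig = [4:1]

Hence PRS(X_Σ) =
{ [2:] ×2,  [2:1] ×3,  [2:1,1],  [2:1,1,1] ×2,  [2:1,1,2],  [3:],  [4:1] }


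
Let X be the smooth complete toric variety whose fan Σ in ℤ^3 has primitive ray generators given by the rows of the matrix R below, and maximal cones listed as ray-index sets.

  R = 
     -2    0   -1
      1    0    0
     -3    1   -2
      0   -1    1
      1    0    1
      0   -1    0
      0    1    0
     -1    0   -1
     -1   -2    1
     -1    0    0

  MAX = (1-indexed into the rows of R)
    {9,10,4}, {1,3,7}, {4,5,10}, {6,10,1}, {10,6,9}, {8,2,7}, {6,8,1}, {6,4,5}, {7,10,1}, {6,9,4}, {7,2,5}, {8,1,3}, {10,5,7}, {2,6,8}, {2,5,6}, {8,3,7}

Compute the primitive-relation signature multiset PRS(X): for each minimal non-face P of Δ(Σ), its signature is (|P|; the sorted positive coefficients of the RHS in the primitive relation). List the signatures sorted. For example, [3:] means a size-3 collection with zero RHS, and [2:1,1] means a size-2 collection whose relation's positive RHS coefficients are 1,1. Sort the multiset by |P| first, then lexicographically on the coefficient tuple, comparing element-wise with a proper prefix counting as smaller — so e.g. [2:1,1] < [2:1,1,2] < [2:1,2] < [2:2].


The 24 primitive collections of Σ (r=10, n=3):

  {2,10}:  v_{2} + v_{10} = 0 ; sig = [2:]
  {5,8}:  v_{5} + v_{8} = 0 ; sig = [2:]
  {6,7}:  v_{6} + v_{7} = 0 ; sig = [2:]
  {1,2}:  v_{1} + v_{2} = v_{8} ; sig = [2:1]
  {1,5}:  v_{1} + v_{5} = v_{10} ; sig = [2:1]
  {8,10}:  v_{8} + v_{10} = v_{1} ; sig = [2:1]
  {2,4}:  v_{2} + v_{4} = v_{5} + v_{6} ; sig = [2:1,1]
  {2,9}:  v_{2} + v_{9} = v_{4} + v_{6} ; sig = [2:1,1]
  {3,4}:  v_{3} + v_{4} = v_{1} + v_{10} ; sig = [2:1,1]
  {3,5}:  v_{3} + v_{5} = v_{1} + v_{7} ; sig = [2:1,1]
  {3,6}:  v_{3} + v_{6} = v_{1} + v_{8} ; sig = [2:1,1]
  {4,7}:  v_{4} + v_{7} = v_{5} + v_{10} ; sig = [2:1,1]
  {4,8}:  v_{4} + v_{8} = v_{6} + v_{10} ; sig = [2:1,1]
  {7,9}:  v_{7} + v_{9} = v_{4} + v_{10} ; sig = [2:1,1]
  {3,9}:  v_{3} + v_{9} = v_{1} + v_{6} + 2·v_{10} ; sig = [2:1,1,2]
  {1,4}:  v_{1} + v_{4} = v_{6} + 2·v_{10} ; sig = [2:1,2]
  {2,3}:  v_{2} + v_{3} = v_{7} + 2·v_{8} ; sig = [2:1,2]
  {3,10}:  v_{3} + v_{10} = 2·v_{1} + v_{7} ; sig = [2:1,2]
  {5,9}:  v_{5} + v_{9} = 2·v_{4} ; sig = [2:2]
  {8,9}:  v_{8} + v_{9} = 2·v_{6} + 2·v_{10} ; sig = [2:2,2]
  {1,9}:  v_{1} + v_{9} = 2·v_{6} + 3·v_{10} ; sig = [2:2,3]
  {1,7,8}:  v_{1} + v_{7} + v_{8} = v_{3} ; sig = [3:1]
  {4,6,10}:  v_{4} + v_{6} + v_{10} = v_{9} ; sig = [3:1]
  {5,6,10}:  v_{5} + v_{6} + v_{10} = v_{4} ; sig = [3:1]

Hence PRS(X_Σ) =
[[2:], [2:], [2:], [2:1], [2:1], [2:1], [2:1,1], [2:1,1], [2:1,1], [2:1,1], [2:1,1], [2:1,1], [2:1,1], [2:1,1], [2:1,1,2], [2:1,2], [2:1,2], [2:1,2], [2:2], [2:2,2], [2:2,3], [3:1], [3:1], [3:1]]


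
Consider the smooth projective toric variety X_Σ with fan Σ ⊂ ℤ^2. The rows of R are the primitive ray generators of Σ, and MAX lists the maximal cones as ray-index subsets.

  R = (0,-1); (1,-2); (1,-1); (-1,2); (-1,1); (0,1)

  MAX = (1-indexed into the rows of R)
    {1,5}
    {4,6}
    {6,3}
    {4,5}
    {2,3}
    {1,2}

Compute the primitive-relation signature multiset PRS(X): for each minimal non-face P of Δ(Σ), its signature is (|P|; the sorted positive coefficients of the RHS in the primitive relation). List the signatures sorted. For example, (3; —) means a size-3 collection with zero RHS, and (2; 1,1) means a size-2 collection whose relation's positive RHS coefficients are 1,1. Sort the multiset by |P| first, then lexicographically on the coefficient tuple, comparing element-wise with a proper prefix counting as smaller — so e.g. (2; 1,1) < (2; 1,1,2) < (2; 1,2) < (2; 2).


Δ(Σ) — 6 vertices, 9 min non-faces:

  P = {1,6}:  v_{1} + v_{6} = 0  so sig = (2; —)
  P = {2,4}:  v_{2} + v_{4} = 0  so sig = (2; —)
  P = {3,5}:  v_{3} + v_{5} = 0  so sig = (2; —)
  P = {1,3}:  v_{1} + v_{3} = v_{2}  so sig = (2; 1)
  P = {1,4}:  v_{1} + v_{4} = v_{5}  so sig = (2; 1)
  P = {2,5}:  v_{2} + v_{5} = v_{1}  so sig = (2; 1)
  P = {2,6}:  v_{2} + v_{6} = v_{3}  so sig = (2; 1)
  P = {3,4}:  v_{3} + v_{4} = v_{6}  so sig = (2; 1)
  P = {5,6}:  v_{5} + v_{6} = v_{4}  so sig = (2; 1)

Sorted signature multiset PRS(X):
    |P|=2: 9 collections, coeffs (), (), (), (1), (1), (1), (1), (1), (1)
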